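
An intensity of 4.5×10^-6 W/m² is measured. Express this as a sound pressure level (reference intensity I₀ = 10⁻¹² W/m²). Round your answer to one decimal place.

Dividing by I₀ shifts the exponent by 12: I/I₀ = 4.5×10^6.
L = 10·(0.6532 + 6) = 66.53 dB.

66.5 dB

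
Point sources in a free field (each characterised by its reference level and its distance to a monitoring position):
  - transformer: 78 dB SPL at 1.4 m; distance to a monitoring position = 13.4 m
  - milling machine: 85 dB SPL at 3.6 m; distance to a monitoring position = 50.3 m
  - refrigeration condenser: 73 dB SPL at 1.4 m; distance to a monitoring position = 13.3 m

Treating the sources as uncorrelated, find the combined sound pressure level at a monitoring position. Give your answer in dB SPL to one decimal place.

64.0 dB SPL

Apply inverse-square spreading to bring every level to the receiver, then sum 10^(L/10).
transformer: 78 − 20·log₁₀(13.4/1.4) = 78 − 19.62 = 58.38 dB SPL.
milling machine: 85 − 20·log₁₀(50.3/3.6) = 85 − 22.91 = 62.09 dB SPL.
refrigeration condenser: 73 − 20·log₁₀(13.3/1.4) = 73 − 19.55 = 53.45 dB SPL.
Σ 10^(L/10) = 2.530e+06 → L_total = 10·log₁₀(2.530e+06) = 64.03 dB SPL.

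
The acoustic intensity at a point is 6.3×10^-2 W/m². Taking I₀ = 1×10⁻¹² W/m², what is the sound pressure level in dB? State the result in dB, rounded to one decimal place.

108.0 dB

L = 10·log₁₀(I/I₀) = 10·log₁₀(6.3×10^-2/10⁻¹²) = 10·log₁₀(6.3×10^10).
L = 10·(0.7993 + 10) = 107.99 dB.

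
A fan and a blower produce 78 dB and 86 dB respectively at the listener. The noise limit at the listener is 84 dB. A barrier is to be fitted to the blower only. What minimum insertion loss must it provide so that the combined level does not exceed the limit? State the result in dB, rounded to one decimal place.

The untreated sources together contribute 10^(78/10) = 6.310e+07, i.e. 78.00 dB.
The limit corresponds to 10^(84/10) = 2.512e+08; subtracting the fixed part leaves 1.881e+08 for the blower, i.e. 82.74 dB.
Required insertion loss = 86 − 82.74 = 3.26 dB.

3.3 dB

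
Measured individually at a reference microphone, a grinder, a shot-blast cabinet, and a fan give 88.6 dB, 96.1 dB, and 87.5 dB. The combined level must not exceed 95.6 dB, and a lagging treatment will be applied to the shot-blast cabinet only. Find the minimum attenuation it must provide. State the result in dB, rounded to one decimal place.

The untreated sources together contribute 10^(88.6/10) + 10^(87.5/10) = 1.287e+09, i.e. 91.10 dB.
To meet 95.6 dB overall, the treated shot-blast cabinet may contribute at most 10^(95.6/10) − 1.287e+09 = 2.344e+09, i.e. 93.70 dB.
Required insertion loss = 96.1 − 93.70 = 2.40 dB.

2.4 dB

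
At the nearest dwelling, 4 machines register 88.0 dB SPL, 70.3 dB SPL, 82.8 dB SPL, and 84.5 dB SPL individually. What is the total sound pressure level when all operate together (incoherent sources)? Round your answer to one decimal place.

90.5 dB SPL

Incoherent sources combine by intensity addition: L_total = 10·log₁₀(Σ 10^(L_i/10)).
Σ 10^(L/10) = 10^(88.0/10) + 10^(70.3/10) + 10^(82.8/10) + 10^(84.5/10) = 1.114e+09.
L_total = 10·log₁₀(1.114e+09) = 90.47 dB SPL.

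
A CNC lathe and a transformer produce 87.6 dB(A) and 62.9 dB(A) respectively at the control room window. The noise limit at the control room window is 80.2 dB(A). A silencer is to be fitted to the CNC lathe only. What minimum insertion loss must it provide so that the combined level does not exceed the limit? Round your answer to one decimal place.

7.5 dB

Everything except the CNC lathe sums to 10^(62.9/10) = 1.950e+06 in linear terms, 62.90 dB(A).
To meet 80.2 dB(A) overall, the treated CNC lathe may contribute at most 10^(80.2/10) − 1.950e+06 = 1.028e+08, i.e. 80.12 dB(A).
So the CNC lathe must be reduced from 87.6 to 80.12 dB(A): IL = 7.48 dB.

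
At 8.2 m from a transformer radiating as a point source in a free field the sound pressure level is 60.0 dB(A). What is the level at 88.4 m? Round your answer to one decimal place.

Point-source attenuation: ΔL = 20·log₁₀(r₂/r₁) = 20·log₁₀(88.4/8.2) = 20.653 dB.
L₂ = 60.0 − 20·log₁₀(88.4/8.2) = 60.0 − 20.653 = 39.35 dB(A).

39.3 dB(A)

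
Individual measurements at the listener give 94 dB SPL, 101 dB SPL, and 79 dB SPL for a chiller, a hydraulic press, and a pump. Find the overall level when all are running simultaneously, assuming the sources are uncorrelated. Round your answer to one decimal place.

Incoherent sources combine by intensity addition: L_total = 10·log₁₀(Σ 10^(L_i/10)).
Σ 10^(L/10) = 10^(94/10) + 10^(101/10) + 10^(79/10) = 1.518e+10.
L_total = 10·log₁₀(1.518e+10) = 101.81 dB SPL.

101.8 dB SPL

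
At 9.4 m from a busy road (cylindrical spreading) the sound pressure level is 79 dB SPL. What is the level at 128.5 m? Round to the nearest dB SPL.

Line-source attenuation: ΔL = 10·log₁₀(r₂/r₁) = 10·log₁₀(128.5/9.4) = 11.358 dB.
L₂ = 79 − 10·log₁₀(128.5/9.4) = 79 − 11.358 = 67.64 dB SPL.

68 dB SPL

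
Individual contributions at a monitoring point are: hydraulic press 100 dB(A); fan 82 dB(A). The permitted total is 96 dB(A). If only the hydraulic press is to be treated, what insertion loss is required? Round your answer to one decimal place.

Fixed contribution from the other source: Σ 10^(L/10) = 10^(82/10) = 1.585e+08 (82.00 dB(A)).
To meet 96 dB(A) overall, the treated hydraulic press may contribute at most 10^(96/10) − 1.585e+08 = 3.823e+09, i.e. 95.82 dB(A).
So the hydraulic press must be reduced from 100 to 95.82 dB(A): IL = 4.18 dB.

4.2 dB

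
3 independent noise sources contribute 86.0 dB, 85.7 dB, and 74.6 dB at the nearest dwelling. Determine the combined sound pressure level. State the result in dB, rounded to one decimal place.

89.0 dB

For uncorrelated sources the intensities add, so convert each level to linear form, sum, and take 10·log₁₀ of the total.
Σ 10^(L/10) = 10^(86.0/10) + 10^(85.7/10) + 10^(74.6/10) = 7.985e+08.
L_total = 10·log₁₀(7.985e+08) = 89.02 dB.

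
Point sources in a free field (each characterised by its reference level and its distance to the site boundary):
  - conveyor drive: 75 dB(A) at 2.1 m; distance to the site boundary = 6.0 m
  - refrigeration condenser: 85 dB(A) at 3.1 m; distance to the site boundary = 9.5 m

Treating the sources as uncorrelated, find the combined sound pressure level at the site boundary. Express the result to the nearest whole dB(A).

76 dB(A)

Propagate each source to the receiver with L = L_ref − 20·log₁₀(r/r_ref), then add intensities.
conveyor drive: 75 − 20·log₁₀(6.0/2.1) = 75 − 9.12 = 65.88 dB(A).
refrigeration condenser: 85 − 20·log₁₀(9.5/3.1) = 85 − 9.73 = 75.27 dB(A).
Σ 10^(L/10) = 3.755e+07 → L_total = 10·log₁₀(3.755e+07) = 75.75 dB(A).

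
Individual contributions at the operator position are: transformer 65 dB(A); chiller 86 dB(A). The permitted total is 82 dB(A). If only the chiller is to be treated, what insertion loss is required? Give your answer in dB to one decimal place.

4.1 dB

Everything except the chiller sums to 10^(65/10) = 3.162e+06 in linear terms, 65.00 dB(A).
The limit corresponds to 10^(82/10) = 1.585e+08; subtracting the fixed part leaves 1.553e+08 for the chiller, i.e. 81.91 dB(A).
Required insertion loss = 86 − 81.91 = 4.09 dB.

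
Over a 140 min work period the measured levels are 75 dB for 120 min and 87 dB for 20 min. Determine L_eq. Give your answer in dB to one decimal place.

79.9 dB

The energy average is taken in the linear domain: L_eq = 10·log₁₀[(Σ tᵢ·10^(Lᵢ/10))/T], T = 140 min.
Σ tᵢ·10^(Lᵢ/10) = 120·10^(75/10) + 20·10^(87/10) = 1.382e+10.
L_eq = 10·log₁₀(1.382e+10/140) = 79.94 dB.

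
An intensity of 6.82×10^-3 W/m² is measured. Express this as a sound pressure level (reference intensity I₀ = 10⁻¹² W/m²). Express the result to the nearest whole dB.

98 dB

I/I₀ = 6.82×10^-3/10⁻¹² = 6.82×10^9, and L = 10·log₁₀(I/I₀).
L = 10·(0.8338 + 9) = 98.34 dB.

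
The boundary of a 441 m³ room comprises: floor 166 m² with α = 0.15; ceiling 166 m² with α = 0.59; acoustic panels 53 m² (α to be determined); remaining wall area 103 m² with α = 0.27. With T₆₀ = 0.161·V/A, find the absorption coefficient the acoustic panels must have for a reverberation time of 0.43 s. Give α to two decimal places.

0.27

Required total absorption A = 0.161·441/0.43 = 165.12 m².
Absorption from the other surfaces = 166·0.15 + 166·0.59 + 103·0.27 = 150.65 m², so the acoustic panels must supply 14.47 m² over 53 m².
α = 14.47/53 = 0.273.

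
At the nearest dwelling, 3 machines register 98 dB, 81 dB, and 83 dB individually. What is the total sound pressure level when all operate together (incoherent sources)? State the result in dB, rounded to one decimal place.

98.2 dB

Incoherent sources combine by intensity addition: L_total = 10·log₁₀(Σ 10^(L_i/10)).
Σ 10^(L/10) = 10^(98/10) + 10^(81/10) + 10^(83/10) = 6.635e+09.
L_total = 10·log₁₀(6.635e+09) = 98.22 dB.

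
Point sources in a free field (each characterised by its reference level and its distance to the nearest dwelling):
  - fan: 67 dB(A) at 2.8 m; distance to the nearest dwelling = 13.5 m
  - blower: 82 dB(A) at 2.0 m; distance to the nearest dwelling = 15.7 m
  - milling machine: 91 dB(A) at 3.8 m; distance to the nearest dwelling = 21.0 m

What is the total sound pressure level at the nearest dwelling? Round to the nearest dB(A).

First find each source's level at the receiver (point-source: −20·log₁₀(r/r_ref)), then combine on an intensity basis.
fan: 67 − 20·log₁₀(13.5/2.8) = 67 − 13.66 = 53.34 dB(A).
blower: 82 − 20·log₁₀(15.7/2.0) = 82 − 17.90 = 64.10 dB(A).
milling machine: 91 − 20·log₁₀(21.0/3.8) = 91 − 14.85 = 76.15 dB(A).
Σ 10^(L/10) = 4.401e+07 → L_total = 10·log₁₀(4.401e+07) = 76.44 dB(A).

76 dB(A)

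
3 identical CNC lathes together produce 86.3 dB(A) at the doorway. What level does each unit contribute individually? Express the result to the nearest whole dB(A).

3 equal contributions raise the level by 10·log₁₀ 3 = 4.771 dB, so each unit alone gives 86.3 − 4.771.

82 dB(A)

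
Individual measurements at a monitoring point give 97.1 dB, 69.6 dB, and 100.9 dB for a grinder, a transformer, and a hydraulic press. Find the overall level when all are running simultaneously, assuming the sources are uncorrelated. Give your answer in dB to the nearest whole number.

For uncorrelated sources the intensities add, so convert each level to linear form, sum, and take 10·log₁₀ of the total.
Σ 10^(L/10) = 10^(97.1/10) + 10^(69.6/10) + 10^(100.9/10) = 1.744e+10.
L_total = 10·log₁₀(1.744e+10) = 102.42 dB.

102 dB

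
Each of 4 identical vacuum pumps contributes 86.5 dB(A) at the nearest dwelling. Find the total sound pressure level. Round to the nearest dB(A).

N identical incoherent sources raise the level by 10·log₁₀ N.
L_total = 86.5 + 10·log₁₀(4) = 86.5 + 6.021 = 92.52 dB(A).

93 dB(A)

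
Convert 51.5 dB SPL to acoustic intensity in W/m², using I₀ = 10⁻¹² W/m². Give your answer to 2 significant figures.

1.4e-07 W/m²

I = I₀·10^(L/10) = 10⁻¹² × 10^(51.5/10) = 10^(-6.850).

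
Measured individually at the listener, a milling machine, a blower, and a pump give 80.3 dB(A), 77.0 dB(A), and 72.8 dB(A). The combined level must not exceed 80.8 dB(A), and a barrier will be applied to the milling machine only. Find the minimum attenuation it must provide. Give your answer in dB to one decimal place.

3.2 dB

The untreated sources together contribute 10^(77.0/10) + 10^(72.8/10) = 6.917e+07, i.e. 78.40 dB(A).
To meet 80.8 dB(A) overall, the treated milling machine may contribute at most 10^(80.8/10) − 6.917e+07 = 5.105e+07, i.e. 77.08 dB(A).
Required insertion loss = 80.3 − 77.08 = 3.22 dB.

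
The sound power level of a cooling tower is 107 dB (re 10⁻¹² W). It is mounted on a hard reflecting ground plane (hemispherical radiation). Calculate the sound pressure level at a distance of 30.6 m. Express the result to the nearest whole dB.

L_p = L_w − 10·log₁₀(2π·r²) with r = 30.6 m.
2π·r² = 5883 m², 10·log₁₀ of that is 37.696 dB.
L_p = 107 − 37.696 = 69.30 dB.

69 dB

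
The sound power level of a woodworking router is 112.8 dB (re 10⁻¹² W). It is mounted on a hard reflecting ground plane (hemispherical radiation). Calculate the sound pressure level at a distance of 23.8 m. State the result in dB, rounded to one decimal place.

77.3 dB

L_p = L_w − 10·log₁₀(2π·r²) with r = 23.8 m.
2π·r² = 3559 m², 10·log₁₀ of that is 35.513 dB.
L_p = 112.8 − 35.513 = 77.29 dB.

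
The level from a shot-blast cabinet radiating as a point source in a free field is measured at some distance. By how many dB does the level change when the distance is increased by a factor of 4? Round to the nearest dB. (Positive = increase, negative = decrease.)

-12 dB

A point source loses 6 dB per doubling of distance; generally ΔL = −20·log₁₀(r₂/r₁).
ΔL = −20·log₁₀(4) = -12.04 dB.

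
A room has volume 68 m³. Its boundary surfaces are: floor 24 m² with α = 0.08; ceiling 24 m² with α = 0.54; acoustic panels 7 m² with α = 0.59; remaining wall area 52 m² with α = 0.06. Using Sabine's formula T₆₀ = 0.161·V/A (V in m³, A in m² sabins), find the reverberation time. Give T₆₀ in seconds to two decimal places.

0.49 s

Summing Sᵢαᵢ: 24·0.08 + 24·0.54 + 7·0.59 + 52·0.06 = 22.13 m².
T₆₀ = 0.161 × 68 / 22.13 = 0.495 s.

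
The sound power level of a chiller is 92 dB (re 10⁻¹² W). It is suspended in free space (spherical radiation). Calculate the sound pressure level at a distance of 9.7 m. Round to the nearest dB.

L_p = L_w − 10·log₁₀(4π·r²) with r = 9.7 m.
4π·r² = 1182 m², 10·log₁₀ of that is 30.728 dB.
L_p = 92 − 30.728 = 61.27 dB.

61 dB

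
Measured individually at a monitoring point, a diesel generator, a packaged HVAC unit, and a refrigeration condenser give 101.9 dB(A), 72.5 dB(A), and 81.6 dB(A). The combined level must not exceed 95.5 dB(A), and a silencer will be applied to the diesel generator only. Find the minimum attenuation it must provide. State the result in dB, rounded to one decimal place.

6.6 dB

Fixed contribution from the other sources: Σ 10^(L/10) = 10^(72.5/10) + 10^(81.6/10) = 1.623e+08 (82.10 dB(A)).
To meet 95.5 dB(A) overall, the treated diesel generator may contribute at most 10^(95.5/10) − 1.623e+08 = 3.386e+09, i.e. 95.30 dB(A).
So the diesel generator must be reduced from 101.9 to 95.30 dB(A): IL = 6.60 dB.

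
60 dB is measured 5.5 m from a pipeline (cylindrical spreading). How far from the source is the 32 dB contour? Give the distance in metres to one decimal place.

3470.3 m

Line-source spreading drops the level by 10·log₁₀(r₂/r₁); inverting, r₂/r₁ = 10^(ΔL/10).
r₂ = 5.5·10^((60−32)/10) = 5.5·10^(28.0/10) = 3470.27 m.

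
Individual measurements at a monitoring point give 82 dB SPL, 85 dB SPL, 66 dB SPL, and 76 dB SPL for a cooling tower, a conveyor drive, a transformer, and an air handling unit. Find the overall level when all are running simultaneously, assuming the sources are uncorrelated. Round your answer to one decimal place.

87.1 dB SPL

Incoherent sources combine by intensity addition: L_total = 10·log₁₀(Σ 10^(L_i/10)).
Σ 10^(L/10) = 10^(82/10) + 10^(85/10) + 10^(66/10) + 10^(76/10) = 5.185e+08.
L_total = 10·log₁₀(5.185e+08) = 87.15 dB SPL.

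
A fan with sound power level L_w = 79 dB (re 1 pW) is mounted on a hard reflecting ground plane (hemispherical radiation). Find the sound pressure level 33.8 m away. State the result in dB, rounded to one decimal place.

L_p = L_w − 10·log₁₀(2π·r²) with r = 33.8 m.
2π·r² = 7178 m², 10·log₁₀ of that is 38.560 dB.
L_p = 79 − 38.560 = 40.44 dB.

40.4 dB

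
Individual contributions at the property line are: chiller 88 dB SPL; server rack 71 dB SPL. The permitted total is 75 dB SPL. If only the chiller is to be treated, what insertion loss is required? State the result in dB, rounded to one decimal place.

The untreated sources together contribute 10^(71/10) = 1.259e+07, i.e. 71.00 dB SPL.
The limit corresponds to 10^(75/10) = 3.162e+07; subtracting the fixed part leaves 1.903e+07 for the chiller, i.e. 72.80 dB SPL.
Required insertion loss = 88 − 72.80 = 15.20 dB.

15.2 dB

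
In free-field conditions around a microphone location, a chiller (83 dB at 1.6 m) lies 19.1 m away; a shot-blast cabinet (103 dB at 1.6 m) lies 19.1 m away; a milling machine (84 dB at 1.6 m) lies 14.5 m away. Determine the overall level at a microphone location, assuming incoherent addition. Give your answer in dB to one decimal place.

First find each source's level at the receiver (point-source: −20·log₁₀(r/r_ref)), then combine on an intensity basis.
chiller: 83 − 20·log₁₀(19.1/1.6) = 83 − 21.54 = 61.46 dB.
shot-blast cabinet: 103 − 20·log₁₀(19.1/1.6) = 103 − 21.54 = 81.46 dB.
milling machine: 84 − 20·log₁₀(14.5/1.6) = 84 − 19.14 = 64.86 dB.
Σ 10^(L/10) = 1.445e+08 → L_total = 10·log₁₀(1.445e+08) = 81.60 dB.

81.6 dB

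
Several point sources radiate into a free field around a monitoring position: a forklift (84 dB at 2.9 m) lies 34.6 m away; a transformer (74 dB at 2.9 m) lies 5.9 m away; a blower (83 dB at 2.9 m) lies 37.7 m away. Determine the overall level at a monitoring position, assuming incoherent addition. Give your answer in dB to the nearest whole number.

Apply inverse-square spreading to bring every level to the receiver, then sum 10^(L/10).
forklift: 84 − 20·log₁₀(34.6/2.9) = 84 − 21.53 = 62.47 dB.
transformer: 74 − 20·log₁₀(5.9/2.9) = 74 − 6.17 = 67.83 dB.
blower: 83 − 20·log₁₀(37.7/2.9) = 83 − 22.28 = 60.72 dB.
Σ 10^(L/10) = 9.014e+06 → L_total = 10·log₁₀(9.014e+06) = 69.55 dB.

70 dB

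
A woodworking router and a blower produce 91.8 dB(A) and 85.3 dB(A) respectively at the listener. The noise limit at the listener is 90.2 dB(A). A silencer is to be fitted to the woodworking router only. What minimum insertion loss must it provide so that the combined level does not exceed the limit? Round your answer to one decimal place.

Everything except the woodworking router sums to 10^(85.3/10) = 3.388e+08 in linear terms, 85.30 dB(A).
To meet 90.2 dB(A) overall, the treated woodworking router may contribute at most 10^(90.2/10) − 3.388e+08 = 7.083e+08, i.e. 88.50 dB(A).
So the woodworking router must be reduced from 91.8 to 88.50 dB(A): IL = 3.30 dB.

3.3 dB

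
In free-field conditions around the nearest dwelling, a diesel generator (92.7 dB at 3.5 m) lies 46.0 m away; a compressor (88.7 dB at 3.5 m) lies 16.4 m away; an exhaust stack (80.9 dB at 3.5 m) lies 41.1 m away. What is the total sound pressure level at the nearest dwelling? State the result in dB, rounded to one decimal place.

76.6 dB

Propagate each source to the receiver with L = L_ref − 20·log₁₀(r/r_ref), then add intensities.
diesel generator: 92.7 − 20·log₁₀(46.0/3.5) = 92.7 − 22.37 = 70.33 dB.
compressor: 88.7 − 20·log₁₀(16.4/3.5) = 88.7 − 13.42 = 75.28 dB.
exhaust stack: 80.9 − 20·log₁₀(41.1/3.5) = 80.9 − 21.40 = 59.50 dB.
Σ 10^(L/10) = 4.544e+07 → L_total = 10·log₁₀(4.544e+07) = 76.57 dB.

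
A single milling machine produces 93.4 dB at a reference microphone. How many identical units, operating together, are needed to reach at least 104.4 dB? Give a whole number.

The shortfall is 104.4 − 93.4 = 11.0 dB, and N units add 10·log₁₀ N, so need 10·log₁₀ N ≥ 11.0.
N ≥ 10^(11.0/10) = 12.589, so N = 13.

13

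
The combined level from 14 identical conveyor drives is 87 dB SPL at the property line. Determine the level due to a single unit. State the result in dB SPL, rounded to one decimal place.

14 equal contributions raise the level by 10·log₁₀ 14 = 11.461 dB, so each unit alone gives 87 − 11.461.

75.5 dB SPL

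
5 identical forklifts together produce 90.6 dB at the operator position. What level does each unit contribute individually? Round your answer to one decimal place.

For N identical incoherent sources L_total = L₁ + 10·log₁₀ N, so L₁ = 90.6 − 10·log₁₀(5) = 90.6 − 6.990.

83.6 dB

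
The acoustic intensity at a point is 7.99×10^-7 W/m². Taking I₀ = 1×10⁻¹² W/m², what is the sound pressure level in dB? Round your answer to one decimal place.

59.0 dB

Dividing by I₀ shifts the exponent by 12: I/I₀ = 7.99×10^5.
L = 10·(0.9025 + 5) = 59.03 dB.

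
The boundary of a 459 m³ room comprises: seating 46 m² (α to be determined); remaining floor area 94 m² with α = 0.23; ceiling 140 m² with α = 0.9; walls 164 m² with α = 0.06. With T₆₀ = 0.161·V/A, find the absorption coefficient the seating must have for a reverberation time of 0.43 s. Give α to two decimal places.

0.31

Required total absorption A = 0.161·459/0.43 = 171.86 m².
Absorption from the other surfaces = 94·0.23 + 140·0.9 + 164·0.06 = 157.46 m², so the seating must supply 14.40 m² over 46 m².
α = 14.40/46 = 0.313.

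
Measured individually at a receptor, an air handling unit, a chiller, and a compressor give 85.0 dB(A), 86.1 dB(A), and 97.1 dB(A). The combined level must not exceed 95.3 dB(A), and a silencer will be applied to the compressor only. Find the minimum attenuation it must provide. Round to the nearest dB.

3 dB

Everything except the compressor sums to 10^(85.0/10) + 10^(86.1/10) = 7.236e+08 in linear terms, 88.60 dB(A).
To meet 95.3 dB(A) overall, the treated compressor may contribute at most 10^(95.3/10) − 7.236e+08 = 2.665e+09, i.e. 94.26 dB(A).
Required insertion loss = 97.1 − 94.26 = 2.84 dB.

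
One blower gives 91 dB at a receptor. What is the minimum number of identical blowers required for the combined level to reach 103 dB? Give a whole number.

16

The shortfall is 103 − 91 = 12.0 dB, and N units add 10·log₁₀ N, so need 10·log₁₀ N ≥ 12.0.
N ≥ 10^(12.0/10) = 15.849, so N = 16.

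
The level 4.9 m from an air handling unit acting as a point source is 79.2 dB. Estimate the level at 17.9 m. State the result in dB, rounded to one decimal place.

Point-source attenuation: ΔL = 20·log₁₀(r₂/r₁) = 20·log₁₀(17.9/4.9) = 11.253 dB.
L₂ = 79.2 − 20·log₁₀(17.9/4.9) = 79.2 − 11.253 = 67.95 dB.

67.9 dB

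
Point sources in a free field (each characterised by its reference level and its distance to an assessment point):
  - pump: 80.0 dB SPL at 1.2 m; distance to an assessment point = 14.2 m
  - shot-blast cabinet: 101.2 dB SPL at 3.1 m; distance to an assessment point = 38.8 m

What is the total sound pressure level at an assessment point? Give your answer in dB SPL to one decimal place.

79.3 dB SPL

First find each source's level at the receiver (point-source: −20·log₁₀(r/r_ref)), then combine on an intensity basis.
pump: 80.0 − 20·log₁₀(14.2/1.2) = 80.0 − 21.46 = 58.54 dB SPL.
shot-blast cabinet: 101.2 − 20·log₁₀(38.8/3.1) = 101.2 − 21.95 = 79.25 dB SPL.
Σ 10^(L/10) = 8.487e+07 → L_total = 10·log₁₀(8.487e+07) = 79.29 dB SPL.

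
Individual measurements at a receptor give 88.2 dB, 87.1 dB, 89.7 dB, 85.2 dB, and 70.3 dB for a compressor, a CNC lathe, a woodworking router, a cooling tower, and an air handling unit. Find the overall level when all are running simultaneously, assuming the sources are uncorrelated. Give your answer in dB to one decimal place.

Incoherent sources combine by intensity addition: L_total = 10·log₁₀(Σ 10^(L_i/10)).
Σ 10^(L/10) = 10^(88.2/10) + 10^(87.1/10) + 10^(89.7/10) + 10^(85.2/10) + 10^(70.3/10) = 2.449e+09.
L_total = 10·log₁₀(2.449e+09) = 93.89 dB.

93.9 dB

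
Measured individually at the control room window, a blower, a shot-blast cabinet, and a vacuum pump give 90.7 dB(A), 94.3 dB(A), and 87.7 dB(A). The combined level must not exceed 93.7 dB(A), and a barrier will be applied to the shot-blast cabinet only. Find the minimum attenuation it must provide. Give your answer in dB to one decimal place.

6.7 dB

Everything except the shot-blast cabinet sums to 10^(90.7/10) + 10^(87.7/10) = 1.764e+09 in linear terms, 92.46 dB(A).
The limit corresponds to 10^(93.7/10) = 2.344e+09; subtracting the fixed part leaves 5.805e+08 for the shot-blast cabinet, i.e. 87.64 dB(A).
Required insertion loss = 94.3 − 87.64 = 6.66 dB.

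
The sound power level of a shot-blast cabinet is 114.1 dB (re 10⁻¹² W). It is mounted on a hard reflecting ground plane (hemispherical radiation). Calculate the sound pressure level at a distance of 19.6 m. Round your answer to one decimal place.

The power spreads over a hemisphere of area 2π·r², so L_p = L_w − 10·log₁₀(2π·r²).
2π·r² = 2414 m², 10·log₁₀ of that is 33.827 dB.
L_p = 114.1 − 33.827 = 80.27 dB.

80.3 dB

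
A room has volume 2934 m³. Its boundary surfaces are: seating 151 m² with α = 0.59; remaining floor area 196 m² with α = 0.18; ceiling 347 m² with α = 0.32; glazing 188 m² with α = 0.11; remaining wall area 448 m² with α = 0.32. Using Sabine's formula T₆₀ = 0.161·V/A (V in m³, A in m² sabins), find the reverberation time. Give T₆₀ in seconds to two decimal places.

1.18 s

A = Σ Sᵢαᵢ = 151·0.59 + 196·0.18 + 347·0.32 + 188·0.11 + 448·0.32 = 399.45 m².
T₆₀ = 0.161 × 2934 / 399.45 = 1.183 s.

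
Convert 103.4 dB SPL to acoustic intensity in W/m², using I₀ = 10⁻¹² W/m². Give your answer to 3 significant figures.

I = I₀·10^(L/10) = 10⁻¹² × 10^(103.4/10) = 10^(-1.660).

0.0219 W/m²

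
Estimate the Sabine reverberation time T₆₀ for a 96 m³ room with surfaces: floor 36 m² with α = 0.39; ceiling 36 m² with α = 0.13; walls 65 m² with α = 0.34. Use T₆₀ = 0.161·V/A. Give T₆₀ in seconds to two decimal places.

Total absorption A = 36·0.39 + 36·0.13 + 65·0.34 = 40.82 m² sabins.
T₆₀ = 0.161·V/A = 0.161·96/40.82 = 0.379 s.

0.38 s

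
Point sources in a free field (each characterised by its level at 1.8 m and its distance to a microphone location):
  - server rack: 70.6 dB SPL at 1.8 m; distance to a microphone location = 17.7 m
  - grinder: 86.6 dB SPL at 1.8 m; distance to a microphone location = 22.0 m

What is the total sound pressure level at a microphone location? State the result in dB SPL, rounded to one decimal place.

First find each source's level at the receiver (point-source: −20·log₁₀(r/r_ref)), then combine on an intensity basis.
server rack: 70.6 − 20·log₁₀(17.7/1.8) = 70.6 − 19.85 = 50.75 dB SPL.
grinder: 86.6 − 20·log₁₀(22.0/1.8) = 86.6 − 21.74 = 64.86 dB SPL.
Σ 10^(L/10) = 3.179e+06 → L_total = 10·log₁₀(3.179e+06) = 65.02 dB SPL.

65.0 dB SPL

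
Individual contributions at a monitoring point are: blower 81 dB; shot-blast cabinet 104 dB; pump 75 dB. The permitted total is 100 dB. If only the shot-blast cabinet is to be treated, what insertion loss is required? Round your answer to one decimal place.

Everything except the shot-blast cabinet sums to 10^(81/10) + 10^(75/10) = 1.575e+08 in linear terms, 81.97 dB.
The limit corresponds to 10^(100/10) = 1.000e+10; subtracting the fixed part leaves 9.842e+09 for the shot-blast cabinet, i.e. 99.93 dB.
Required insertion loss = 104 − 99.93 = 4.07 dB.

4.1 dB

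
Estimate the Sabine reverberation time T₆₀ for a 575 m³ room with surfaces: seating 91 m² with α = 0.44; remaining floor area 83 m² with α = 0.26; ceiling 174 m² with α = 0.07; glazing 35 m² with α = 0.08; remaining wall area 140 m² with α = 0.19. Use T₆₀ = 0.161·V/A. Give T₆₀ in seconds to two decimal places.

0.90 s

Total absorption A = 91·0.44 + 83·0.26 + 174·0.07 + 35·0.08 + 140·0.19 = 103.20 m² sabins.
T₆₀ = 0.161·V/A = 0.161·575/103.20 = 0.897 s.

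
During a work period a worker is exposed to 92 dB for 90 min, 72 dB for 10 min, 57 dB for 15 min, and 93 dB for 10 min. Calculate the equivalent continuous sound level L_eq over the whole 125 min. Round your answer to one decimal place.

91.1 dB

The energy average is taken in the linear domain: L_eq = 10·log₁₀[(Σ tᵢ·10^(Lᵢ/10))/T], T = 125 min.
Σ tᵢ·10^(Lᵢ/10) = 90·10^(92/10) + 10·10^(72/10) + 15·10^(57/10) + 10·10^(93/10) = 1.628e+11.
L_eq = 10·log₁₀(1.628e+11/125) = 91.15 dB.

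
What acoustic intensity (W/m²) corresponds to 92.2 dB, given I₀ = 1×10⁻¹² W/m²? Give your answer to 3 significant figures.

I = I₀·10^(L/10) = 10⁻¹² × 10^(92.2/10) = 10^(-2.780).

0.00166 W/m²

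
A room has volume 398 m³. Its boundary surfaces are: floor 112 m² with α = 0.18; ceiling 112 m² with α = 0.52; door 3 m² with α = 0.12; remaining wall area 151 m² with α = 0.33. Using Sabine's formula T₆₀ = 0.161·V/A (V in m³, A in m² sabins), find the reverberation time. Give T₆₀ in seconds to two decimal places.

Summing Sᵢαᵢ: 112·0.18 + 112·0.52 + 3·0.12 + 151·0.33 = 128.59 m².
T₆₀ = 0.161·V/A = 0.161·398/128.59 = 0.498 s.

0.50 s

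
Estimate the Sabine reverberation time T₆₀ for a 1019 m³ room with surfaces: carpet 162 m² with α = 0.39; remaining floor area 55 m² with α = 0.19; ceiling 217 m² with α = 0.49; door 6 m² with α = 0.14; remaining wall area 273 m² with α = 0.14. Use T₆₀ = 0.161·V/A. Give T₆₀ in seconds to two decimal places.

Summing Sᵢαᵢ: 162·0.39 + 55·0.19 + 217·0.49 + 6·0.14 + 273·0.14 = 219.02 m².
T₆₀ = 0.161·V/A = 0.161·1019/219.02 = 0.749 s.

0.75 s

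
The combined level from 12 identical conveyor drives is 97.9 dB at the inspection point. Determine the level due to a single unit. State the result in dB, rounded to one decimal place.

12 equal contributions raise the level by 10·log₁₀ 12 = 10.792 dB, so each unit alone gives 97.9 − 10.792.

87.1 dB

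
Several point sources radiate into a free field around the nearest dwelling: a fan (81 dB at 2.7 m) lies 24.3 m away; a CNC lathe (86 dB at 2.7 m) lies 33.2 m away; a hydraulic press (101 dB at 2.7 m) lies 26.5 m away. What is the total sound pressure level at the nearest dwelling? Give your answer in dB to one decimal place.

81.3 dB

First find each source's level at the receiver (point-source: −20·log₁₀(r/r_ref)), then combine on an intensity basis.
fan: 81 − 20·log₁₀(24.3/2.7) = 81 − 19.08 = 61.92 dB.
CNC lathe: 86 − 20·log₁₀(33.2/2.7) = 86 − 21.80 = 64.20 dB.
hydraulic press: 101 − 20·log₁₀(26.5/2.7) = 101 − 19.84 = 81.16 dB.
Σ 10^(L/10) = 1.349e+08 → L_total = 10·log₁₀(1.349e+08) = 81.30 dB.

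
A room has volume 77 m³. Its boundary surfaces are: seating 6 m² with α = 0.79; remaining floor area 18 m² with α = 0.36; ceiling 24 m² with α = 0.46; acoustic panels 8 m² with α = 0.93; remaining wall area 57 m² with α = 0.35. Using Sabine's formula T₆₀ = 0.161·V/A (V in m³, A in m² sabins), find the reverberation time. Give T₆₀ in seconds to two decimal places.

0.25 s

Total absorption A = 6·0.79 + 18·0.36 + 24·0.46 + 8·0.93 + 57·0.35 = 49.65 m² sabins.
T₆₀ = 0.161 × 77 / 49.65 = 0.250 s.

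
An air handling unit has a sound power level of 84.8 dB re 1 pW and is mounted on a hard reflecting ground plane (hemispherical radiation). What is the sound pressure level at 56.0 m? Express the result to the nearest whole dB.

The power spreads over a hemisphere of area 2π·r², so L_p = L_w − 10·log₁₀(2π·r²).
2π·r² = 1.97e+04 m², 10·log₁₀ of that is 42.946 dB.
L_p = 84.8 − 42.946 = 41.85 dB.

42 dB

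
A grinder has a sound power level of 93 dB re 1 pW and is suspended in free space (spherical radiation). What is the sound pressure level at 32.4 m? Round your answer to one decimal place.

51.8 dB

The power spreads over a sphere of area 4π·r², so L_p = L_w − 10·log₁₀(4π·r²).
4π·r² = 1.319e+04 m², 10·log₁₀ of that is 41.203 dB.
L_p = 93 − 41.203 = 51.80 dB.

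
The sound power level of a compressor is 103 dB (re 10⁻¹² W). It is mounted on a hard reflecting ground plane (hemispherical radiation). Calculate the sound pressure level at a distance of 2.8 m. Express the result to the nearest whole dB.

86 dB

The power spreads over a hemisphere of area 2π·r², so L_p = L_w − 10·log₁₀(2π·r²).
2π·r² = 49.26 m², 10·log₁₀ of that is 16.925 dB.
L_p = 103 − 16.925 = 86.08 dB.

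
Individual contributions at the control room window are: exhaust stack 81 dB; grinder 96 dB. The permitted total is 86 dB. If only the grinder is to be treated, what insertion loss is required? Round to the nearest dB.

12 dB

Fixed contribution from the other source: Σ 10^(L/10) = 10^(81/10) = 1.259e+08 (81.00 dB).
The limit corresponds to 10^(86/10) = 3.981e+08; subtracting the fixed part leaves 2.722e+08 for the grinder, i.e. 84.35 dB.
So the grinder must be reduced from 96 to 84.35 dB: IL = 11.65 dB.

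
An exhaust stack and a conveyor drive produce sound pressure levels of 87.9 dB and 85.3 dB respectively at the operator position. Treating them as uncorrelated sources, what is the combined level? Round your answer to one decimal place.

89.8 dB

For uncorrelated sources the intensities add, so convert each level to linear form, sum, and take 10·log₁₀ of the total.
Σ 10^(L/10) = 10^(87.9/10) + 10^(85.3/10) = 9.554e+08.
L_total = 10·log₁₀(9.554e+08) = 89.80 dB.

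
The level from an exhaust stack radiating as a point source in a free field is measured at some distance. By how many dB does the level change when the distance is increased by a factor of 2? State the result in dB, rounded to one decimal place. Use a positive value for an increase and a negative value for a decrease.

-6.0 dB

With spherical spreading the level changes by −20·log₁₀(r₂/r₁).
ΔL = −20·log₁₀(2) = -6.02 dB.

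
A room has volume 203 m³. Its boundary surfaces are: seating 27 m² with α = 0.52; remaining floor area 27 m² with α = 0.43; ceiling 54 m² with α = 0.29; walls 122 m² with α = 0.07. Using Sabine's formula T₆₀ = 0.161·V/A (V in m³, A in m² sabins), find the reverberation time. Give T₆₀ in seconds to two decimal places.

0.66 s

A = Σ Sᵢαᵢ = 27·0.52 + 27·0.43 + 54·0.29 + 122·0.07 = 49.85 m².
T₆₀ = 0.161 × 203 / 49.85 = 0.656 s.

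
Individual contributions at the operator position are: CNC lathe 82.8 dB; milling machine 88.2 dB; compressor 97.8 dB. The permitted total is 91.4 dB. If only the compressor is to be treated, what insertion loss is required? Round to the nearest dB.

The untreated sources together contribute 10^(82.8/10) + 10^(88.2/10) = 8.512e+08, i.e. 89.30 dB.
To meet 91.4 dB overall, the treated compressor may contribute at most 10^(91.4/10) − 8.512e+08 = 5.291e+08, i.e. 87.24 dB.
Required insertion loss = 97.8 − 87.24 = 10.56 dB.

11 dB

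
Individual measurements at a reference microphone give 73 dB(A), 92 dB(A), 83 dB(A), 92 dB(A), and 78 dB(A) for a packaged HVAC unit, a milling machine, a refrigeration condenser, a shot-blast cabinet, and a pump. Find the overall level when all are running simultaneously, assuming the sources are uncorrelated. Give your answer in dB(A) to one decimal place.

95.4 dB(A)

For uncorrelated sources the intensities add, so convert each level to linear form, sum, and take 10·log₁₀ of the total.
Σ 10^(L/10) = 10^(73/10) + 10^(92/10) + 10^(83/10) + 10^(92/10) + 10^(78/10) = 3.452e+09.
L_total = 10·log₁₀(3.452e+09) = 95.38 dB(A).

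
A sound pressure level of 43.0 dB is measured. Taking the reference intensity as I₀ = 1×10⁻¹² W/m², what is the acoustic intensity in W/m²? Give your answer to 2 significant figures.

I/I₀ = 10^(43.0/10) = 1.995e+04, so I = 1.995e+04 × 10⁻¹² W/m².

2.0e-08 W/m²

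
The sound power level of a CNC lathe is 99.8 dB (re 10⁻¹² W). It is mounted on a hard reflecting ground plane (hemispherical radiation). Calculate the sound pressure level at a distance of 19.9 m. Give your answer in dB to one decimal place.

The power spreads over a hemisphere of area 2π·r², so L_p = L_w − 10·log₁₀(2π·r²).
2π·r² = 2488 m², 10·log₁₀ of that is 33.959 dB.
L_p = 99.8 − 33.959 = 65.84 dB.

65.8 dB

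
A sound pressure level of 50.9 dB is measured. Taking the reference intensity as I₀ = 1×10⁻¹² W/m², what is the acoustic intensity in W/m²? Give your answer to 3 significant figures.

1.23e-07 W/m²

I = I₀·10^(L/10) = 10⁻¹² × 10^(50.9/10) = 10^(-6.910).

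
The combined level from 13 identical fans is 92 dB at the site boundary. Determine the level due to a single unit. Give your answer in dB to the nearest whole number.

13 equal contributions raise the level by 10·log₁₀ 13 = 11.139 dB, so each unit alone gives 92 − 11.139.

81 dB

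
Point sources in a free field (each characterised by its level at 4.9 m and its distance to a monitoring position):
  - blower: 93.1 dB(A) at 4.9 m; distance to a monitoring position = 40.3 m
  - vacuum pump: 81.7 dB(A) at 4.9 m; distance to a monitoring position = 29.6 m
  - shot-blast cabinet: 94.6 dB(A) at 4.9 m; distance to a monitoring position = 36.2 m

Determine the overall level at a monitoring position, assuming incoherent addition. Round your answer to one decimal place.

79.4 dB(A)

First find each source's level at the receiver (point-source: −20·log₁₀(r/r_ref)), then combine on an intensity basis.
blower: 93.1 − 20·log₁₀(40.3/4.9) = 93.1 − 18.30 = 74.80 dB(A).
vacuum pump: 81.7 − 20·log₁₀(29.6/4.9) = 81.7 − 15.62 = 66.08 dB(A).
shot-blast cabinet: 94.6 − 20·log₁₀(36.2/4.9) = 94.6 − 17.37 = 77.23 dB(A).
Σ 10^(L/10) = 8.708e+07 → L_total = 10·log₁₀(8.708e+07) = 79.40 dB(A).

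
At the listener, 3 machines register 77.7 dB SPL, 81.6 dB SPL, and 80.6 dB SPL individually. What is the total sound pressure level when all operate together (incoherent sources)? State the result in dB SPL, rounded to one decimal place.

Incoherent sources combine by intensity addition: L_total = 10·log₁₀(Σ 10^(L_i/10)).
Σ 10^(L/10) = 10^(77.7/10) + 10^(81.6/10) + 10^(80.6/10) = 3.182e+08.
L_total = 10·log₁₀(3.182e+08) = 85.03 dB SPL.

85.0 dB SPL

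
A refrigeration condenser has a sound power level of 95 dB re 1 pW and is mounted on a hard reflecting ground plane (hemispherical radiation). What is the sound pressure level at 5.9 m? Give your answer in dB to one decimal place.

71.6 dB

Free-field hemispherical radiation: L_p = L_w − 10·log₁₀(2π·r²), r = 5.9 m.
2π·r² = 218.7 m², 10·log₁₀ of that is 23.399 dB.
L_p = 95 − 23.399 = 71.60 dB.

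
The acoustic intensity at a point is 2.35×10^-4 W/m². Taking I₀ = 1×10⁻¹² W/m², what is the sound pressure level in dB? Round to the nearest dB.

84 dB

L = 10·log₁₀(I/I₀) = 10·log₁₀(2.35×10^-4/10⁻¹²) = 10·log₁₀(2.35×10^8).
L = 10·(0.3711 + 8) = 83.71 dB.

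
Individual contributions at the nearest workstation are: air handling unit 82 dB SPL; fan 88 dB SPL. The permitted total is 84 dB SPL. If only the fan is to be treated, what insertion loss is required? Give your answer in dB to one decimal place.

8.3 dB

Fixed contribution from the other source: Σ 10^(L/10) = 10^(82/10) = 1.585e+08 (82.00 dB SPL).
To meet 84 dB SPL overall, the treated fan may contribute at most 10^(84/10) − 1.585e+08 = 9.270e+07, i.e. 79.67 dB SPL.
So the fan must be reduced from 88 to 79.67 dB SPL: IL = 8.33 dB.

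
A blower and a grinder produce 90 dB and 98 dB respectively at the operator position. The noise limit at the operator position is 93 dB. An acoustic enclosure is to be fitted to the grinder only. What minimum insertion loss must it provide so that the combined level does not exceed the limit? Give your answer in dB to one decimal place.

Fixed contribution from the other source: Σ 10^(L/10) = 10^(90/10) = 1.000e+09 (90.00 dB).
The limit corresponds to 10^(93/10) = 1.995e+09; subtracting the fixed part leaves 9.953e+08 for the grinder, i.e. 89.98 dB.
So the grinder must be reduced from 98 to 89.98 dB: IL = 8.02 dB.

8.0 dB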